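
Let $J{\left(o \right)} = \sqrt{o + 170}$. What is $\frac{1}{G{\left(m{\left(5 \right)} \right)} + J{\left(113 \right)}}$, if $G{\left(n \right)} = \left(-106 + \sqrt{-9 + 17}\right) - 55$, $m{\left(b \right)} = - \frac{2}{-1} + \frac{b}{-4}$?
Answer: $\frac{1}{-161 + \sqrt{283} + 2 \sqrt{2}} \approx -0.0070747$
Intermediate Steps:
$m{\left(b \right)} = 2 - \frac{b}{4}$ ($m{\left(b \right)} = \left(-2\right) \left(-1\right) + b \left(- \frac{1}{4}\right) = 2 - \frac{b}{4}$)
$J{\left(o \right)} = \sqrt{170 + o}$
$G{\left(n \right)} = -161 + 2 \sqrt{2}$ ($G{\left(n \right)} = \left(-106 + \sqrt{8}\right) - 55 = \left(-106 + 2 \sqrt{2}\right) - 55 = -161 + 2 \sqrt{2}$)
$\frac{1}{G{\left(m{\left(5 \right)} \right)} + J{\left(113 \right)}} = \frac{1}{\left(-161 + 2 \sqrt{2}\right) + \sqrt{170 + 113}} = \frac{1}{\left(-161 + 2 \sqrt{2}\right) + \sqrt{283}} = \frac{1}{-161 + \sqrt{283} + 2 \sqrt{2}}$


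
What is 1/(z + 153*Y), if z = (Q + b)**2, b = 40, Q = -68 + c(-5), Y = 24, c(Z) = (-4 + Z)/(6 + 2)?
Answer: 64/289297 ≈ 0.00022123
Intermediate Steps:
c(Z) = -1/2 + Z/8 (c(Z) = (-4 + Z)/8 = (-4 + Z)*(1/8) = -1/2 + Z/8)
Q = -553/8 (Q = -68 + (-1/2 + (1/8)*(-5)) = -68 + (-1/2 - 5/8) = -68 - 9/8 = -553/8 ≈ -69.125)
z = 54289/64 (z = (-553/8 + 40)**2 = (-233/8)**2 = 54289/64 ≈ 848.27)
1/(z + 153*Y) = 1/(54289/64 + 153*24) = 1/(54289/64 + 3672) = 1/(289297/64) = 64/289297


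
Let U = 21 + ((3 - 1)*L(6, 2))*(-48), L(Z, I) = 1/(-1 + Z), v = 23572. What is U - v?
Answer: -117851/5 ≈ -23570.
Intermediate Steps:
U = 9/5 (U = 21 + ((3 - 1)/(-1 + 6))*(-48) = 21 + (2/5)*(-48) = 21 - 96/5 = 9/5 ≈ 1.8000)
U - v = 9/5 - 1*23572 = 9/5 - 23572 = -117851/5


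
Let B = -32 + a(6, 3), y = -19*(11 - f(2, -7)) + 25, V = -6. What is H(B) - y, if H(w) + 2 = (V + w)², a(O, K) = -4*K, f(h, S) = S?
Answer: 2815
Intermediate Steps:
y = -317 (y = -19*(11 - 1*(-7)) + 25 = -19*(11 + 7) + 25 = -19*18 + 25 = -342 + 25 = -317)
B = -44 (B = -32 - 4*3 = -32 - 12 = -44)
H(w) = -2 + (-6 + w)²
H(B) - y = (-2 + (-6 - 44)²) - 1*(-317) = (-2 + (-50)²) + 317 = (-2 + 2500) + 317 = 2498 + 317 = 2815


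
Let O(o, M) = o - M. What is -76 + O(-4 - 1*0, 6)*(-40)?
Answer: 324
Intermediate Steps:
-76 + O(-4 - 1*0, 6)*(-40) = -76 + ((-4 - 1*0) - 1*6)*(-40) = -76 + ((-4 + 0) - 6)*(-40) = -76 + (-4 - 6)*(-40) = -76 - 10*(-40) = -76 + 400 = 324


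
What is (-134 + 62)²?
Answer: 5184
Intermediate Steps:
(-134 + 62)² = (-72)² = 5184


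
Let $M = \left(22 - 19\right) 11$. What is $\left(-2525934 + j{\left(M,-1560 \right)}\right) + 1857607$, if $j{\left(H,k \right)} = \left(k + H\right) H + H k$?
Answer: $-770198$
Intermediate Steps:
$M = 33$ ($M = 3 \cdot 11 = 33$)
$j{\left(H,k \right)} = H k + H \left(H + k\right)$ ($j{\left(H,k \right)} = \left(H + k\right) H + H k = H \left(H + k\right) + H k = H k + H \left(H + k\right)$)
$\left(-2525934 + j{\left(M,-1560 \right)}\right) + 1857607 = \left(-2525934 + 33 \left(33 + 2 \left(-1560\right)\right)\right) + 1857607 = \left(-2525934 + 33 \left(33 - 3120\right)\right) + 1857607 = \left(-2525934 + 33 \left(-3087\right)\right) + 1857607 = \left(-2525934 - 101871\right) + 1857607 = -2627805 + 1857607 = -770198$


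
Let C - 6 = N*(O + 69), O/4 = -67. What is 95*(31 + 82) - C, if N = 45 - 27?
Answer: 14311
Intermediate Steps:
O = -268 (O = 4*(-67) = -268)
N = 18
C = -3576 (C = 6 + 18*(-268 + 69) = 6 + 18*(-199) = 6 - 3582 = -3576)
95*(31 + 82) - C = 95*(31 + 82) - 1*(-3576) = 95*113 + 3576 = 10735 + 3576 = 14311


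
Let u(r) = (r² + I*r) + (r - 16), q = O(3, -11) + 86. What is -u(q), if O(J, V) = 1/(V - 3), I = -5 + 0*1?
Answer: -1376705/196 ≈ -7024.0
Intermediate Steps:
I = -5 (I = -5 + 0 = -5)
O(J, V) = 1/(-3 + V)
q = 1203/14 (q = 1/(-3 - 11) + 86 = 1/(-14) + 86 = -1/14 + 86 = 1203/14 ≈ 85.929)
u(r) = -16 + r² - 4*r (u(r) = (r² - 5*r) + (r - 16) = (r² - 5*r) + (-16 + r) = -16 + r² - 4*r)
-u(q) = -(-16 + (1203/14)² - 4*1203/14) = -(-16 + 1447209/196 - 2406/7) = -1*1376705/196 = -1376705/196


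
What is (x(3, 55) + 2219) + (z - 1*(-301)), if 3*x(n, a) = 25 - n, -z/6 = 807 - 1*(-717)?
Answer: -19850/3 ≈ -6616.7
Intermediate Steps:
z = -9144 (z = -6*(807 - 1*(-717)) = -6*(807 + 717) = -6*1524 = -9144)
x(n, a) = 25/3 - n/3 (x(n, a) = (25 - n)/3 = 25/3 - n/3)
(x(3, 55) + 2219) + (z - 1*(-301)) = ((25/3 - 1/3*3) + 2219) + (-9144 - 1*(-301)) = ((25/3 - 1) + 2219) + (-9144 + 301) = (22/3 + 2219) - 8843 = 6679/3 - 8843 = -19850/3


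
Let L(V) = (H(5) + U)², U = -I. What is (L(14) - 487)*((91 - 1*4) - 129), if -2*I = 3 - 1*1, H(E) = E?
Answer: 18942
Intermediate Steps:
I = -1 (I = -(3 - 1*1)/2 = -(3 - 1)/2 = -½*2 = -1)
U = 1 (U = -1*(-1) = 1)
L(V) = 36 (L(V) = (5 + 1)² = 6² = 36)
(L(14) - 487)*((91 - 1*4) - 129) = (36 - 487)*((91 - 1*4) - 129) = -451*((91 - 4) - 129) = -451*(87 - 129) = -451*(-42) = 18942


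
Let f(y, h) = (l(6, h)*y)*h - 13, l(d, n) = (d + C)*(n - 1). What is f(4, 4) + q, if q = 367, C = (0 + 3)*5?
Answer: 1362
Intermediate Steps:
C = 15 (C = 3*5 = 15)
l(d, n) = (-1 + n)*(15 + d) (l(d, n) = (d + 15)*(n - 1) = (15 + d)*(-1 + n) = (-1 + n)*(15 + d))
f(y, h) = -13 + h*y*(-21 + 21*h) (f(y, h) = ((-15 - 1*6 + 15*h + 6*h)*y)*h - 13 = ((-15 - 6 + 15*h + 6*h)*y)*h - 13 = ((-21 + 21*h)*y)*h - 13 = (y*(-21 + 21*h))*h - 13 = h*y*(-21 + 21*h) - 13 = -13 + h*y*(-21 + 21*h))
f(4, 4) + q = (-13 + 21*4*4*(-1 + 4)) + 367 = (-13 + 21*4*4*3) + 367 = (-13 + 1008) + 367 = 995 + 367 = 1362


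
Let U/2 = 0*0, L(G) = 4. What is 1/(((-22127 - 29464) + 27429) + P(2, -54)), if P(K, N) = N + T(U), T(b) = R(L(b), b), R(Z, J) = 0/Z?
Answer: -1/24216 ≈ -4.1295e-5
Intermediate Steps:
U = 0 (U = 2*(0*0) = 2*0 = 0)
R(Z, J) = 0
T(b) = 0
P(K, N) = N (P(K, N) = N + 0 = N)
1/(((-22127 - 29464) + 27429) + P(2, -54)) = 1/(((-22127 - 29464) + 27429) - 54) = 1/((-51591 + 27429) - 54) = 1/(-24162 - 54) = 1/(-24216) = -1/24216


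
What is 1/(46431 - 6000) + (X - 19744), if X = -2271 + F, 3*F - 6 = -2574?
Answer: -924697400/40431 ≈ -22871.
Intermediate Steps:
F = -856 (F = 2 + (1/3)*(-2574) = 2 - 858 = -856)
X = -3127 (X = -2271 - 856 = -3127)
1/(46431 - 6000) + (X - 19744) = 1/(46431 - 6000) + (-3127 - 19744) = 1/40431 - 22871 = -924697400/40431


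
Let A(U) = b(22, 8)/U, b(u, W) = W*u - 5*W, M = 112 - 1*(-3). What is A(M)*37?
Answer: 5032/115 ≈ 43.757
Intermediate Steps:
M = 115 (M = 112 + 3 = 115)
b(u, W) = -5*W + W*u
A(U) = 136/U (A(U) = (8*(-5 + 22))/U = (8*17)/U = 136/U)
A(M)*37 = (136/115)*37 = 5032/115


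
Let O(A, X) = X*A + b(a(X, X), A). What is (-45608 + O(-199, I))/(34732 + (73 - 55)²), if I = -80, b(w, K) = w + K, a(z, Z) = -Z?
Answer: -29807/35056 ≈ -0.85027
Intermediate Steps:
b(w, K) = K + w
O(A, X) = A - X + A*X (O(A, X) = X*A + (A - X) = A*X + (A - X) = A - X + A*X)
(-45608 + O(-199, I))/(34732 + (73 - 55)²) = (-45608 + (-199 - 1*(-80) - 199*(-80)))/(34732 + (73 - 55)²) = (-45608 + (-199 + 80 + 15920))/(34732 + 18²) = (-45608 + 15801)/(34732 + 324) = -29807/35056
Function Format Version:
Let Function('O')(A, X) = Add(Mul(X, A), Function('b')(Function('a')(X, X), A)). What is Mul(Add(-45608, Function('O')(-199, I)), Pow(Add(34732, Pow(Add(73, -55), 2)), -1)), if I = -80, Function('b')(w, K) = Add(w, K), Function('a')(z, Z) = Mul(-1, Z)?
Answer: Rational(-29807, 35056) ≈ -0.85027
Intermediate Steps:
Function('b')(w, K) = Add(K, w)
Function('O')(A, X) = Add(A, Mul(-1, X), Mul(A, X)) (Function('O')(A, X) = Add(Mul(X, A), Add(A, Mul(-1, X))) = Add(Mul(A, X), Add(A, Mul(-1, X))) = Add(A, Mul(-1, X), Mul(A, X)))
Mul(Add(-45608, Function('O')(-199, I)), Pow(Add(34732, Pow(Add(73, -55), 2)), -1)) = Mul(Add(-45608, Add(-199, Mul(-1, -80), Mul(-199, -80))), Pow(Add(34732, Pow(Add(73, -55), 2)), -1)) = Mul(Add(-45608, Add(-199, 80, 15920)), Pow(Add(34732, Pow(18, 2)), -1)) = Mul(Add(-45608, 15801), Pow(Add(34732, 324), -1)) = Mul(-29807, Pow(35056, -1)) = Mul(-29807, Rational(1, 35056)) = Rational(-29807, 35056)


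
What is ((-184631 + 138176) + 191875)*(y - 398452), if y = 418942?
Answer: 2979655800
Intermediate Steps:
((-184631 + 138176) + 191875)*(y - 398452) = ((-184631 + 138176) + 191875)*(418942 - 398452) = (-46455 + 191875)*20490 = 145420*20490 = 2979655800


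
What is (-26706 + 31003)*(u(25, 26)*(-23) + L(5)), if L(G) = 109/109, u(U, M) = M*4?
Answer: -10274127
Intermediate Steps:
u(U, M) = 4*M
L(G) = 1 (L(G) = 109*(1/109) = 1)
(-26706 + 31003)*(u(25, 26)*(-23) + L(5)) = (-26706 + 31003)*((4*26)*(-23) + 1) = 4297*(104*(-23) + 1) = 4297*(-2392 + 1) = 4297*(-2391) = -10274127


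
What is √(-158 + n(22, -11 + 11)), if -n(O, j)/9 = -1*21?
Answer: √31 ≈ 5.5678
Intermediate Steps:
n(O, j) = 189 (n(O, j) = -(-9)*21 = -9*(-21) = 189)
√(-158 + n(22, -11 + 11)) = √(-158 + 189) = √31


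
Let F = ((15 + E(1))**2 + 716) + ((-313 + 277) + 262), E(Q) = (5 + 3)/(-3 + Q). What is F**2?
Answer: 1129969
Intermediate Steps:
E(Q) = 8/(-3 + Q)
F = 1063 (F = ((15 + 8/(-3 + 1))**2 + 716) + ((-313 + 277) + 262) = ((15 + 8/(-2))**2 + 716) + (-36 + 262) = ((15 + 8*(-1/2))**2 + 716) + 226 = ((15 - 4)**2 + 716) + 226 = (11**2 + 716) + 226 = (121 + 716) + 226 = 837 + 226 = 1063)
F**2 = 1063**2 = 1129969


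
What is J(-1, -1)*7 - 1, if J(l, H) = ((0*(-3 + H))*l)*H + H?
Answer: -8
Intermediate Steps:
J(l, H) = H (J(l, H) = (0*l)*H + H = 0*H + H = 0 + H = H)
J(-1, -1)*7 - 1 = -1*7 - 1 = -7 - 1 = -8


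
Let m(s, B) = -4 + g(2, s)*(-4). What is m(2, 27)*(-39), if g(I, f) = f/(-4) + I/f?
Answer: 234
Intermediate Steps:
g(I, f) = -f/4 + I/f (g(I, f) = f*(-¼) + I/f = -f/4 + I/f)
m(s, B) = -4 + s - 8/s (m(s, B) = -4 + (-s/4 + 2/s)*(-4) = -4 + (2/s - s/4)*(-4) = -4 + (s - 8/s) = -4 + s - 8/s)
m(2, 27)*(-39) = (-4 + 2 - 8/2)*(-39) = (-4 + 2 - 8*½)*(-39) = (-4 + 2 - 4)*(-39) = -6*(-39) = 234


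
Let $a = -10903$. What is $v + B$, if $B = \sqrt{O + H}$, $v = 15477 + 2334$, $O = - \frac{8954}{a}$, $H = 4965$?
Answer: $17811 + \frac{\sqrt{590314031147}}{10903} \approx 17881.0$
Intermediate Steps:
$O = \frac{8954}{10903}$ ($O = - \frac{8954}{-10903} = \left(-8954\right) \left(- \frac{1}{10903}\right) = \frac{8954}{10903} \approx 0.82124$)
$v = 17811$
$B = \frac{\sqrt{590314031147}}{10903}$ ($B = \sqrt{\frac{8954}{10903} + 4965} = \sqrt{\frac{54142349}{10903}} = \frac{\sqrt{590314031147}}{10903} \approx 70.469$)
$v + B = 17811 + \frac{\sqrt{590314031147}}{10903}$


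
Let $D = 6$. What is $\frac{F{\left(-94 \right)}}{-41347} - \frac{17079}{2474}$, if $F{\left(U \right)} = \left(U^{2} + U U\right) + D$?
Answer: $- \frac{749900785}{102292478} \approx -7.3309$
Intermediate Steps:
$F{\left(U \right)} = 6 + 2 U^{2}$ ($F{\left(U \right)} = \left(U^{2} + U U\right) + 6 = \left(U^{2} + U^{2}\right) + 6 = 2 U^{2} + 6 = 6 + 2 U^{2}$)
$\frac{F{\left(-94 \right)}}{-41347} - \frac{17079}{2474} = \frac{6 + 2 \left(-94\right)^{2}}{-41347} - \frac{17079}{2474} = \left(6 + 2 \cdot 8836\right) \left(- \frac{1}{41347}\right) - \frac{17079}{2474} = \left(6 + 17672\right) \left(- \frac{1}{41347}\right) - \frac{17079}{2474} = 17678 \left(- \frac{1}{41347}\right) - \frac{17079}{2474} = - \frac{17678}{41347} - \frac{17079}{2474} = - \frac{749900785}{102292478}$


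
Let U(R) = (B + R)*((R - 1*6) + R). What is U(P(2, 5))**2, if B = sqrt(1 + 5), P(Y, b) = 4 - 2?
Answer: 40 + 16*sqrt(6) ≈ 79.192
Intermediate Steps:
P(Y, b) = 2
B = sqrt(6) ≈ 2.4495
U(R) = (-6 + 2*R)*(R + sqrt(6)) (U(R) = (sqrt(6) + R)*((R - 1*6) + R) = (R + sqrt(6))*((R - 6) + R) = (R + sqrt(6))*((-6 + R) + R) = (R + sqrt(6))*(-6 + 2*R) = (-6 + 2*R)*(R + sqrt(6)))
U(P(2, 5))**2 = (-6*2 - 6*sqrt(6) + 2*2**2 + 2*2*sqrt(6))**2 = (-12 - 6*sqrt(6) + 2*4 + 4*sqrt(6))**2 = (-12 - 6*sqrt(6) + 8 + 4*sqrt(6))**2 = (-4 - 2*sqrt(6))**2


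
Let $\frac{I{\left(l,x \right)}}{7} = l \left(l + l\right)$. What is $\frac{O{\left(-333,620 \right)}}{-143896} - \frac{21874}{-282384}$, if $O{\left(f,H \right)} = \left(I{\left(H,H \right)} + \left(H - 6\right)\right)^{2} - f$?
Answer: $- \frac{255630123847155451}{1269810252} \approx -2.0131 \cdot 10^{8}$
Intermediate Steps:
$I{\left(l,x \right)} = 14 l^{2}$ ($I{\left(l,x \right)} = 7 l \left(l + l\right) = 7 l 2 l = 7 \cdot 2 l^{2} = 14 l^{2}$)
$O{\left(f,H \right)} = \left(-6 + H + 14 H^{2}\right)^{2} - f$ ($O{\left(f,H \right)} = \left(14 H^{2} + \left(H - 6\right)\right)^{2} - f = \left(14 H^{2} + \left(-6 + H\right)\right)^{2} - f = \left(-6 + H + 14 H^{2}\right)^{2} - f$)
$\frac{O{\left(-333,620 \right)}}{-143896} - \frac{21874}{-282384} = \frac{\left(-6 + 620 + 14 \cdot 620^{2}\right)^{2} - -333}{-143896} - \frac{21874}{-282384} = \left(\left(-6 + 620 + 14 \cdot 384400\right)^{2} + 333\right) \left(- \frac{1}{143896}\right) - - \frac{10937}{141192} = \left(\left(-6 + 620 + 5381600\right)^{2} + 333\right) \left(- \frac{1}{143896}\right) + \frac{10937}{141192} = \left(5382214^{2} + 333\right) \left(- \frac{1}{143896}\right) + \frac{10937}{141192} = \left(28968227541796 + 333\right) \left(- \frac{1}{143896}\right) + \frac{10937}{141192} = 28968227542129 \left(- \frac{1}{143896}\right) + \frac{10937}{141192} = - \frac{28968227542129}{143896} + \frac{10937}{141192} = - \frac{255630123847155451}{1269810252}$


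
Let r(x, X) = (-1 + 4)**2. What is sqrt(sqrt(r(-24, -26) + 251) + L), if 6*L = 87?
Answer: sqrt(58 + 8*sqrt(65))/2 ≈ 5.5339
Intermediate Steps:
r(x, X) = 9 (r(x, X) = 3**2 = 9)
L = 29/2 (L = (1/6)*87 = 29/2 ≈ 14.500)
sqrt(sqrt(r(-24, -26) + 251) + L) = sqrt(sqrt(9 + 251) + 29/2) = sqrt(sqrt(260) + 29/2) = sqrt(2*sqrt(65) + 29/2) = sqrt(29/2 + 2*sqrt(65))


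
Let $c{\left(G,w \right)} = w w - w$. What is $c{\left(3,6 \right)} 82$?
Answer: $2460$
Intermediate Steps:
$c{\left(G,w \right)} = w^{2} - w$
$c{\left(3,6 \right)} 82 = 6 \left(-1 + 6\right) 82 = 6 \cdot 5 \cdot 82 = 30 \cdot 82 = 2460$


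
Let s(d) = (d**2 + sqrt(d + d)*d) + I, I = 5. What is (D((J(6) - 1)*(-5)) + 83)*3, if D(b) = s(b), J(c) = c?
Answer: 2139 - 375*I*sqrt(2) ≈ 2139.0 - 530.33*I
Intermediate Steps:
s(d) = 5 + d**2 + sqrt(2)*d**(3/2) (s(d) = (d**2 + sqrt(d + d)*d) + 5 = (d**2 + sqrt(2*d)*d) + 5 = (d**2 + (sqrt(2)*sqrt(d))*d) + 5 = (d**2 + sqrt(2)*d**(3/2)) + 5 = 5 + d**2 + sqrt(2)*d**(3/2))
D(b) = 5 + b**2 + sqrt(2)*b**(3/2)
(D((J(6) - 1)*(-5)) + 83)*3 = ((5 + ((6 - 1)*(-5))**2 + sqrt(2)*((6 - 1)*(-5))**(3/2)) + 83)*3 = ((5 + (5*(-5))**2 + sqrt(2)*(5*(-5))**(3/2)) + 83)*3 = ((5 + (-25)**2 + sqrt(2)*(-25)**(3/2)) + 83)*3 = ((5 + 625 + sqrt(2)*(-125*I)) + 83)*3 = ((5 + 625 - 125*I*sqrt(2)) + 83)*3 = ((630 - 125*I*sqrt(2)) + 83)*3 = (713 - 125*I*sqrt(2))*3 = 2139 - 375*I*sqrt(2)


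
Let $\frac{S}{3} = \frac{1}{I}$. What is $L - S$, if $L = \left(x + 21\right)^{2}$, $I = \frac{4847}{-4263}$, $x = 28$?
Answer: $\frac{11650436}{4847} \approx 2403.6$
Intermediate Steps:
$I = - \frac{4847}{4263}$ ($I = 4847 \left(- \frac{1}{4263}\right) = - \frac{4847}{4263} \approx -1.137$)
$L = 2401$ ($L = \left(28 + 21\right)^{2} = 49^{2} = 2401$)
$S = - \frac{12789}{4847}$ ($S = \frac{3}{- \frac{4847}{4263}} = 3 \left(- \frac{4263}{4847}\right) = - \frac{12789}{4847} \approx -2.6385$)
$L - S = 2401 - - \frac{12789}{4847} = 2401 + \frac{12789}{4847} = \frac{11650436}{4847}$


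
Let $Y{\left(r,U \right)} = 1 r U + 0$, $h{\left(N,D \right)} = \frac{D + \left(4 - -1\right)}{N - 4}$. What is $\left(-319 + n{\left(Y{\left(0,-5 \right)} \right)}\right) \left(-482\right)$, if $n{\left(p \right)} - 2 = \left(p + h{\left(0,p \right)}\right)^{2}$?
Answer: $\frac{1216327}{8} \approx 1.5204 \cdot 10^{5}$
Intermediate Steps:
$h{\left(N,D \right)} = \frac{5 + D}{-4 + N}$ ($h{\left(N,D \right)} = \frac{D + \left(4 + 1\right)}{-4 + N} = \frac{D + 5}{-4 + N} = \frac{5 + D}{-4 + N}$)
$Y{\left(r,U \right)} = U r$ ($Y{\left(r,U \right)} = r U + 0 = U r + 0 = U r$)
$n{\left(p \right)} = 2 + \left(- \frac{5}{4} + \frac{3 p}{4}\right)^{2}$ ($n{\left(p \right)} = 2 + \left(p + \frac{5 + p}{-4 + 0}\right)^{2} = 2 + \left(p + \frac{5 + p}{-4}\right)^{2} = 2 + \left(p - \frac{5 + p}{4}\right)^{2} = 2 + \left(p - \left(\frac{5}{4} + \frac{p}{4}\right)\right)^{2} = 2 + \left(- \frac{5}{4} + \frac{3 p}{4}\right)^{2}$)
$\left(-319 + n{\left(Y{\left(0,-5 \right)} \right)}\right) \left(-482\right) = \left(-319 + \left(2 + \frac{\left(-5 + 3 \left(\left(-5\right) 0\right)\right)^{2}}{16}\right)\right) \left(-482\right) = \left(-319 + \left(2 + \frac{\left(-5 + 3 \cdot 0\right)^{2}}{16}\right)\right) \left(-482\right) = \left(-319 + \left(2 + \frac{\left(-5 + 0\right)^{2}}{16}\right)\right) \left(-482\right) = \left(-319 + \left(2 + \frac{\left(-5\right)^{2}}{16}\right)\right) \left(-482\right) = \left(-319 + \left(2 + \frac{1}{16} \cdot 25\right)\right) \left(-482\right) = \left(-319 + \left(2 + \frac{25}{16}\right)\right) \left(-482\right) = \left(-319 + \frac{57}{16}\right) \left(-482\right) = \left(- \frac{5047}{16}\right) \left(-482\right) = \frac{1216327}{8}$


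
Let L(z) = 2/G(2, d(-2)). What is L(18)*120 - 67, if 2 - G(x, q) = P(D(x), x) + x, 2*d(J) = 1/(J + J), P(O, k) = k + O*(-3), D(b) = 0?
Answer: -187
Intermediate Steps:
P(O, k) = k - 3*O
d(J) = 1/(4*J) (d(J) = 1/(2*(J + J)) = 1/(2*((2*J))) = (1/(2*J))/2 = 1/(4*J))
G(x, q) = 2 - 2*x (G(x, q) = 2 - ((x - 3*0) + x) = 2 - ((x + 0) + x) = 2 - (x + x) = 2 - 2*x)
L(z) = -1 (L(z) = 2/(2 - 2*2) = 2/(2 - 4) = 2/(-2) = 2*(-½) = -1)
L(18)*120 - 67 = -1*120 - 67 = -120 - 67 = -187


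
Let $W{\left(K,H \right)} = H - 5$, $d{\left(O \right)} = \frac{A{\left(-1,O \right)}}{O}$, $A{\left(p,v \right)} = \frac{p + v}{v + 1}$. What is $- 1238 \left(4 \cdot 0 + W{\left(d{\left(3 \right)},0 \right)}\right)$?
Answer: $6190$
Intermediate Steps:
$A{\left(p,v \right)} = \frac{p + v}{1 + v}$
$d{\left(O \right)} = \frac{-1 + O}{O \left(1 + O\right)}$ ($d{\left(O \right)} = \frac{\frac{1}{1 + O} \left(-1 + O\right)}{O} = \frac{-1 + O}{O \left(1 + O\right)}$)
$W{\left(K,H \right)} = -5 + H$ ($W{\left(K,H \right)} = H - 5 = -5 + H$)
$- 1238 \left(4 \cdot 0 + W{\left(d{\left(3 \right)},0 \right)}\right) = - 1238 \left(4 \cdot 0 + \left(-5 + 0\right)\right) = - 1238 \left(0 - 5\right) = \left(-1238\right) \left(-5\right) = 6190$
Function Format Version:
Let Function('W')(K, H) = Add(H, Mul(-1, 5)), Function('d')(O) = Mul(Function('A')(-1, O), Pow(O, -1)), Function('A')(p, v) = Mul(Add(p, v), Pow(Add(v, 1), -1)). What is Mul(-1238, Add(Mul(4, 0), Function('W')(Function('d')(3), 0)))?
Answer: 6190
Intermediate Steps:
Function('A')(p, v) = Mul(Pow(Add(1, v), -1), Add(p, v)) (Function('A')(p, v) = Mul(Add(p, v), Pow(Add(1, v), -1)) = Mul(Pow(Add(1, v), -1), Add(p, v)))
Function('d')(O) = Mul(Pow(O, -1), Pow(Add(1, O), -1), Add(-1, O)) (Function('d')(O) = Mul(Mul(Pow(Add(1, O), -1), Add(-1, O)), Pow(O, -1)) = Mul(Pow(O, -1), Pow(Add(1, O), -1), Add(-1, O)))
Function('W')(K, H) = Add(-5, H) (Function('W')(K, H) = Add(H, -5) = Add(-5, H))
Mul(-1238, Add(Mul(4, 0), Function('W')(Function('d')(3), 0))) = Mul(-1238, Add(Mul(4, 0), Add(-5, 0))) = Mul(-1238, Add(0, -5)) = Mul(-1238, -5) = 6190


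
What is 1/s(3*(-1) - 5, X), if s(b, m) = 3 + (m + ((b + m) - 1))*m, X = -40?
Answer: 1/3563 ≈ 0.00028066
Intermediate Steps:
s(b, m) = 3 + m*(-1 + b + 2*m) (s(b, m) = 3 + (m + (-1 + b + m))*m = 3 + (-1 + b + 2*m)*m = 3 + m*(-1 + b + 2*m))
1/s(3*(-1) - 5, X) = 1/(3 - 1*(-40) + 2*(-40)**2 + (3*(-1) - 5)*(-40)) = 1/(3 + 40 + 2*1600 + (-3 - 5)*(-40)) = 1/(3 + 40 + 3200 - 8*(-40)) = 1/(3 + 40 + 3200 + 320) = 1/3563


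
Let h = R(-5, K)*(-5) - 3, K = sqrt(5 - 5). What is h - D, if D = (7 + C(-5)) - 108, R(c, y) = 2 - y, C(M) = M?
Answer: 93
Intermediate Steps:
K = 0 (K = sqrt(0) = 0)
D = -106 (D = (7 - 5) - 108 = 2 - 108 = -106)
h = -13 (h = (2 - 1*0)*(-5) - 3 = (2 + 0)*(-5) - 3 = 2*(-5) - 3 = -10 - 3 = -13)
h - D = -13 - 1*(-106) = -13 + 106 = 93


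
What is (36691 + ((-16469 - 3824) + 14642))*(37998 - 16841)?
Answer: 656713280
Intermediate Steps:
(36691 + ((-16469 - 3824) + 14642))*(37998 - 16841) = (36691 + (-20293 + 14642))*21157 = (36691 - 5651)*21157 = 31040*21157 = 656713280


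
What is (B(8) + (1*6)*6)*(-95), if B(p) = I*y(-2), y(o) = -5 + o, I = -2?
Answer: -4750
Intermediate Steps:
B(p) = 14 (B(p) = -2*(-5 - 2) = -2*(-7) = 14)
(B(8) + (1*6)*6)*(-95) = (14 + (1*6)*6)*(-95) = (14 + 6*6)*(-95) = (14 + 36)*(-95) = 50*(-95) = -4750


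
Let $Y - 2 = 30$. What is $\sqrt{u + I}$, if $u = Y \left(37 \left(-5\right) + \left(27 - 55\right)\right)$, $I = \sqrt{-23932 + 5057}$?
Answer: $\sqrt{-6816 + 5 i \sqrt{755}} \approx 0.832 + 82.563 i$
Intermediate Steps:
$Y = 32$ ($Y = 2 + 30 = 32$)
$I = 5 i \sqrt{755}$ ($I = \sqrt{-18875} = 5 i \sqrt{755} \approx 137.39 i$)
$u = -6816$ ($u = 32 \left(37 \left(-5\right) + \left(27 - 55\right)\right) = 32 \left(-185 + \left(27 - 55\right)\right) = 32 \left(-185 - 28\right) = 32 \left(-213\right) = -6816$)
$\sqrt{u + I} = \sqrt{-6816 + 5 i \sqrt{755}}$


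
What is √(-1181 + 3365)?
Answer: 2*√546 ≈ 46.733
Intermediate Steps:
√(-1181 + 3365) = √2184 = 2*√546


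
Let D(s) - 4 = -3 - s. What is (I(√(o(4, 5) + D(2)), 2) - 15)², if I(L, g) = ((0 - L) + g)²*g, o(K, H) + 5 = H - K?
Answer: -31 + 272*I*√5 ≈ -31.0 + 608.21*I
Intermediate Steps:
D(s) = 1 - s (D(s) = 4 + (-3 - s) = 1 - s)
o(K, H) = -5 + H - K (o(K, H) = -5 + (H - K) = -5 + H - K)
I(L, g) = g*(g - L)² (I(L, g) = (-L + g)²*g = (g - L)²*g = g*(g - L)²)
(I(√(o(4, 5) + D(2)), 2) - 15)² = (2*(√((-5 + 5 - 1*4) + (1 - 1*2)) - 1*2)² - 15)² = (2*(√((-5 + 5 - 4) + (1 - 2)) - 2)² - 15)² = (2*(√(-4 - 1) - 2)² - 15)² = (2*(√(-5) - 2)² - 15)² = (2*(I*√5 - 2)² - 15)² = (2*(-2 + I*√5)² - 15)² = (-15 + 2*(-2 + I*√5)²)²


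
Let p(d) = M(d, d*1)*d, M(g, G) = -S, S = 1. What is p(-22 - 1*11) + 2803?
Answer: 2836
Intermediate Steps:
M(g, G) = -1 (M(g, G) = -1*1 = -1)
p(d) = -d
p(-22 - 1*11) + 2803 = -(-22 - 1*11) + 2803 = -(-22 - 11) + 2803 = -1*(-33) + 2803 = 33 + 2803 = 2836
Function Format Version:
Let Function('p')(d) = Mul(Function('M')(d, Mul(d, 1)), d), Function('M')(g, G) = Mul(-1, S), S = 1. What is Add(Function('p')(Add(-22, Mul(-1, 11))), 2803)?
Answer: 2836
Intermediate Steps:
Function('M')(g, G) = -1 (Function('M')(g, G) = Mul(-1, 1) = -1)
Function('p')(d) = Mul(-1, d)
Add(Function('p')(Add(-22, Mul(-1, 11))), 2803) = Add(Mul(-1, Add(-22, Mul(-1, 11))), 2803) = Add(Mul(-1, Add(-22, -11)), 2803) = Add(Mul(-1, -33), 2803) = Add(33, 2803) = 2836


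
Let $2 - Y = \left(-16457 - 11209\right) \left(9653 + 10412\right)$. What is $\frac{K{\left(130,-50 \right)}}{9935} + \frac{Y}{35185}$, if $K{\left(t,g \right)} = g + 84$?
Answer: $\frac{1103020285462}{69912595} \approx 15777.0$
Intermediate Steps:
$K{\left(t,g \right)} = 84 + g$
$Y = 555118292$ ($Y = 2 - \left(-16457 - 11209\right) \left(9653 + 10412\right) = 2 - \left(-27666\right) 20065 = 2 - -555118290 = 2 + 555118290 = 555118292$)
$\frac{K{\left(130,-50 \right)}}{9935} + \frac{Y}{35185} = \frac{84 - 50}{9935} + \frac{555118292}{35185} = 34 \cdot \frac{1}{9935} + 555118292 \cdot \frac{1}{35185} = \frac{34}{9935} + \frac{555118292}{35185} = \frac{1103020285462}{69912595}$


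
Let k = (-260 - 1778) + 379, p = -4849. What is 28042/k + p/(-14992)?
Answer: -58908739/3553104 ≈ -16.580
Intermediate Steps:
k = -1659 (k = -2038 + 379 = -1659)
28042/k + p/(-14992) = 28042/(-1659) - 4849/(-14992) = 28042*(-1/1659) - 4849*(-1/14992) = -4006/237 + 4849/14992 = -58908739/3553104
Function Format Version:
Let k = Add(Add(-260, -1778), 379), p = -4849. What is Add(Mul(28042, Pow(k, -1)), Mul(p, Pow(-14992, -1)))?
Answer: Rational(-58908739, 3553104) ≈ -16.580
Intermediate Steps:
k = -1659 (k = Add(-2038, 379) = -1659)
Add(Mul(28042, Pow(k, -1)), Mul(p, Pow(-14992, -1))) = Add(Mul(28042, Pow(-1659, -1)), Mul(-4849, Pow(-14992, -1))) = Add(Mul(28042, Rational(-1, 1659)), Mul(-4849, Rational(-1, 14992))) = Add(Rational(-4006, 237), Rational(4849, 14992)) = Rational(-58908739, 3553104)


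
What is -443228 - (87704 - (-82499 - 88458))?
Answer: -701889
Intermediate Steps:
-443228 - (87704 - (-82499 - 88458)) = -443228 - (87704 - 1*(-170957)) = -443228 - (87704 + 170957) = -443228 - 1*258661 = -443228 - 258661 = -701889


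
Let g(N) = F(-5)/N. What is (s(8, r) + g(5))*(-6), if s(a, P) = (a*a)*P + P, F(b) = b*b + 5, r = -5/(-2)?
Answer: -1011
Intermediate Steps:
r = 5/2 (r = -5*(-½) = 5/2 ≈ 2.5000)
F(b) = 5 + b² (F(b) = b² + 5 = 5 + b²)
s(a, P) = P + P*a² (s(a, P) = a²*P + P = P*a² + P = P + P*a²)
g(N) = 30/N (g(N) = (5 + (-5)²)/N = (5 + 25)/N = 30/N)
(s(8, r) + g(5))*(-6) = (5*(1 + 8²)/2 + 30/5)*(-6) = (5*(1 + 64)/2 + 30*(⅕))*(-6) = ((5/2)*65 + 6)*(-6) = (325/2 + 6)*(-6) = (337/2)*(-6) = -1011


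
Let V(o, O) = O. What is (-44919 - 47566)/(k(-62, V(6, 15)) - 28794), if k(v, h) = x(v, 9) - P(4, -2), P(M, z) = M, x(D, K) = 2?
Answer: 92485/28796 ≈ 3.2117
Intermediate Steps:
k(v, h) = -2 (k(v, h) = 2 - 1*4 = 2 - 4 = -2)
(-44919 - 47566)/(k(-62, V(6, 15)) - 28794) = (-44919 - 47566)/(-2 - 28794) = -92485/(-28796) = -92485*(-1/28796) = 92485/28796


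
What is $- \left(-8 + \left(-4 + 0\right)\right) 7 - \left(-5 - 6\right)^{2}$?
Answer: $-37$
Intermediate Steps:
$- \left(-8 + \left(-4 + 0\right)\right) 7 - \left(-5 - 6\right)^{2} = - \left(-8 - 4\right) 7 - \left(-11\right)^{2} = - \left(-12\right) 7 - 121 = \left(-1\right) \left(-84\right) - 121 = 84 - 121 = -37$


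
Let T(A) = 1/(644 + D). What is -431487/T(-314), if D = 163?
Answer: -348210009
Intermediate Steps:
T(A) = 1/807 (T(A) = 1/(644 + 163) = 1/807)
-431487/T(-314) = -431487/1/807 = -431487*807 = -348210009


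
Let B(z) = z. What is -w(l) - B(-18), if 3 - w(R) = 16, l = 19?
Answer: 31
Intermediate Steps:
w(R) = -13 (w(R) = 3 - 1*16 = 3 - 16 = -13)
-w(l) - B(-18) = -1*(-13) - 1*(-18) = 13 + 18 = 31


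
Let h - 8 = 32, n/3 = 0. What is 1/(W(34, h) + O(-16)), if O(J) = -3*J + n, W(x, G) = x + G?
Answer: 1/122 ≈ 0.0081967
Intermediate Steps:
n = 0 (n = 3*0 = 0)
h = 40 (h = 8 + 32 = 40)
W(x, G) = G + x
O(J) = -3*J (O(J) = -3*J + 0 = -3*J)
1/(W(34, h) + O(-16)) = 1/((40 + 34) - 3*(-16)) = 1/(74 + 48) = 1/122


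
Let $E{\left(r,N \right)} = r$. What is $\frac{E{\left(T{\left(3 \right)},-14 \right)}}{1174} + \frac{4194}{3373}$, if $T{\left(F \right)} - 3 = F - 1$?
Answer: $\frac{4940621}{3959902} \approx 1.2477$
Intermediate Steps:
$T{\left(F \right)} = 2 + F$ ($T{\left(F \right)} = 3 + \left(F - 1\right) = 3 + \left(-1 + F\right) = 2 + F$)
$\frac{E{\left(T{\left(3 \right)},-14 \right)}}{1174} + \frac{4194}{3373} = \frac{2 + 3}{1174} + \frac{4194}{3373} = 5 \cdot \frac{1}{1174} + 4194 \cdot \frac{1}{3373} = \frac{5}{1174} + \frac{4194}{3373} = \frac{4940621}{3959902}$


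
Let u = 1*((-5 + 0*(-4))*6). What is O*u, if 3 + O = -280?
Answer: 8490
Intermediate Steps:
O = -283 (O = -3 - 280 = -283)
u = -30 (u = 1*((-5 + 0)*6) = 1*(-5*6) = 1*(-30) = -30)
O*u = -283*(-30) = 8490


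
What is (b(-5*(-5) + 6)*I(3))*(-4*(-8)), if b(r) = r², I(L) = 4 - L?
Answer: 30752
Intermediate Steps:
(b(-5*(-5) + 6)*I(3))*(-4*(-8)) = ((-5*(-5) + 6)²*(4 - 1*3))*(-4*(-8)) = ((25 + 6)²*(4 - 3))*32 = (31²*1)*32 = (961*1)*32 = 961*32 = 30752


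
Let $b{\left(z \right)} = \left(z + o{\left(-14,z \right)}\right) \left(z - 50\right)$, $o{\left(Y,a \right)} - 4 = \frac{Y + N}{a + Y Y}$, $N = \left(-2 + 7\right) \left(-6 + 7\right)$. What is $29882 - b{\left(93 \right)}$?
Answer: $\frac{7430866}{289} \approx 25712.0$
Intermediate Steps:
$N = 5$ ($N = 5 \cdot 1 = 5$)
$o{\left(Y,a \right)} = 4 + \frac{5 + Y}{a + Y^{2}}$ ($o{\left(Y,a \right)} = 4 + \frac{Y + 5}{a + Y Y} = 4 + \frac{5 + Y}{a + Y^{2}}$)
$b{\left(z \right)} = \left(-50 + z\right) \left(z + \frac{775 + 4 z}{196 + z}\right)$ ($b{\left(z \right)} = \left(z + \frac{5 - 14 + 4 z + 4 \left(-14\right)^{2}}{z + \left(-14\right)^{2}}\right) \left(z - 50\right) = \left(z + \frac{5 - 14 + 4 z + 4 \cdot 196}{z + 196}\right) \left(-50 + z\right) = \left(z + \frac{5 - 14 + 4 z + 784}{196 + z}\right) \left(-50 + z\right) = \left(z + \frac{775 + 4 z}{196 + z}\right) \left(-50 + z\right) = \left(-50 + z\right) \left(z + \frac{775 + 4 z}{196 + z}\right)$)
$29882 - b{\left(93 \right)} = 29882 - \frac{-38750 + 93^{3} - 857925 + 150 \cdot 93^{2}}{196 + 93} = 29882 - \frac{-38750 + 804357 - 857925 + 150 \cdot 8649}{289} = 29882 - \frac{-38750 + 804357 - 857925 + 1297350}{289} = 29882 - \frac{1}{289} \cdot 1205032 = 29882 - \frac{1205032}{289} = \frac{7430866}{289}$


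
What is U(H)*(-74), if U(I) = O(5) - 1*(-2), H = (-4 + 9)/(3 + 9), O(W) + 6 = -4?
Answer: 592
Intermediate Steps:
O(W) = -10 (O(W) = -6 - 4 = -10)
H = 5/12 ≈ 0.41667
U(I) = -8 (U(I) = -10 - 1*(-2) = -10 + 2 = -8)
U(H)*(-74) = -8*(-74) = 592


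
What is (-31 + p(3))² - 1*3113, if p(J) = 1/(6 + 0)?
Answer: -77843/36 ≈ -2162.3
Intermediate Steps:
p(J) = ⅙ (p(J) = 1/6 = ⅙)
(-31 + p(3))² - 1*3113 = (-31 + ⅙)² - 1*3113 = (-185/6)² - 3113 = 34225/36 - 3113 = -77843/36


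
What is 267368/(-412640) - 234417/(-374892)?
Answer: -9125764/402852695 ≈ -0.022653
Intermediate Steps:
267368/(-412640) - 234417/(-374892) = 267368*(-1/412640) - 234417*(-1/374892) = -33421/51580 + 78139/124964 = -9125764/402852695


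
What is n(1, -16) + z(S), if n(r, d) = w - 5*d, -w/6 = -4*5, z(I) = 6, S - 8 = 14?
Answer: 206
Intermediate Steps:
S = 22 (S = 8 + 14 = 22)
w = 120 (w = -(-24)*5 = -6*(-20) = 120)
n(r, d) = 120 - 5*d
n(1, -16) + z(S) = (120 - 5*(-16)) + 6 = (120 + 80) + 6 = 200 + 6 = 206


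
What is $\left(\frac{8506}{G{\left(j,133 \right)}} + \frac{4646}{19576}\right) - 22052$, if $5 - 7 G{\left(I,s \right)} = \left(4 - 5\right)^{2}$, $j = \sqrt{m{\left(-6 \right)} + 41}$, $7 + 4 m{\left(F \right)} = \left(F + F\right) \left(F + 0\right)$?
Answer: $- \frac{70143379}{9788} \approx -7166.3$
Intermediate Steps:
$m{\left(F \right)} = - \frac{7}{4} + \frac{F^{2}}{2}$ ($m{\left(F \right)} = - \frac{7}{4} + \frac{\left(F + F\right) \left(F + 0\right)}{4} = - \frac{7}{4} + \frac{2 F F}{4} = - \frac{7}{4} + \frac{2 F^{2}}{4} = - \frac{7}{4} + \frac{F^{2}}{2}$)
$j = \frac{\sqrt{229}}{2}$ ($j = \sqrt{\left(- \frac{7}{4} + \frac{\left(-6\right)^{2}}{2}\right) + 41} = \sqrt{\left(- \frac{7}{4} + \frac{1}{2} \cdot 36\right) + 41} = \sqrt{\left(- \frac{7}{4} + 18\right) + 41} = \sqrt{\frac{65}{4} + 41} = \sqrt{\frac{229}{4}} = \frac{\sqrt{229}}{2} \approx 7.5664$)
$G{\left(I,s \right)} = \frac{4}{7}$ ($G{\left(I,s \right)} = \frac{5}{7} - \frac{\left(4 - 5\right)^{2}}{7} = \frac{5}{7} - \frac{\left(-1\right)^{2}}{7} = \frac{5}{7} - \frac{1}{7} = \frac{4}{7}$)
$\left(\frac{8506}{G{\left(j,133 \right)}} + \frac{4646}{19576}\right) - 22052 = \left(\frac{8506}{\frac{4}{7}} + \frac{4646}{19576}\right) - 22052 = \left(8506 \cdot \frac{7}{4} + 4646 \cdot \frac{1}{19576}\right) - 22052 = \left(\frac{29771}{2} + \frac{2323}{9788}\right) - 22052 = \frac{145701597}{9788} - 22052 = - \frac{70143379}{9788}$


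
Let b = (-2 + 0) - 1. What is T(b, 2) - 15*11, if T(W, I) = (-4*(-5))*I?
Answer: -125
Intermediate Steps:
b = -3 (b = -2 - 1 = -3)
T(W, I) = 20*I
T(b, 2) - 15*11 = 20*2 - 15*11 = 40 - 165 = -125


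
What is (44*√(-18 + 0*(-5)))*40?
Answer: 5280*I*√2 ≈ 7467.0*I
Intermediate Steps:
(44*√(-18 + 0*(-5)))*40 = (44*√(-18 + 0))*40 = (44*√(-18))*40 = (44*(3*I*√2))*40 = (132*I*√2)*40 = 5280*I*√2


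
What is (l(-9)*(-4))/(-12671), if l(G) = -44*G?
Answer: 1584/12671 ≈ 0.12501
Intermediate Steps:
l(G) = -44*G
(l(-9)*(-4))/(-12671) = (-44*(-9)*(-4))/(-12671) = (396*(-4))*(-1/12671) = -1584*(-1/12671) = 1584/12671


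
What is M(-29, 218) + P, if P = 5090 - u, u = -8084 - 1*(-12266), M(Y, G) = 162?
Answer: 1070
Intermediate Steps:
u = 4182 (u = -8084 + 12266 = 4182)
P = 908 (P = 5090 - 1*4182 = 5090 - 4182 = 908)
M(-29, 218) + P = 162 + 908 = 1070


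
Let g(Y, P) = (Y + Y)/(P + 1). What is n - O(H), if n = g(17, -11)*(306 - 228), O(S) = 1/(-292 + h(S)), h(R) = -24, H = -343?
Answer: -419011/1580 ≈ -265.20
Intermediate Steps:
g(Y, P) = 2*Y/(1 + P) (g(Y, P) = (2*Y)/(1 + P) = 2*Y/(1 + P))
O(S) = -1/316 (O(S) = 1/(-292 - 24) = 1/(-316) = -1/316)
n = -1326/5 (n = (2*17/(1 - 11))*(306 - 228) = (2*17/(-10))*78 = (2*17*(-⅒))*78 = -17/5*78 = -1326/5 ≈ -265.20)
n - O(H) = -1326/5 - 1*(-1/316) = -1326/5 + 1/316 = -419011/1580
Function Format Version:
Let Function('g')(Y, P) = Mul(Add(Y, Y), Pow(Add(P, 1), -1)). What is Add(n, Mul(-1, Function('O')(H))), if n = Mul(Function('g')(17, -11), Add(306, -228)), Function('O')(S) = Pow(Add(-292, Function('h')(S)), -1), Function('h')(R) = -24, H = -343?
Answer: Rational(-419011, 1580) ≈ -265.20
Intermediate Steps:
Function('g')(Y, P) = Mul(2, Y, Pow(Add(1, P), -1)) (Function('g')(Y, P) = Mul(Mul(2, Y), Pow(Add(1, P), -1)) = Mul(2, Y, Pow(Add(1, P), -1)))
Function('O')(S) = Rational(-1, 316) (Function('O')(S) = Pow(Add(-292, -24), -1) = Pow(-316, -1) = Rational(-1, 316))
n = Rational(-1326, 5) (n = Mul(Mul(2, 17, Pow(Add(1, -11), -1)), Add(306, -228)) = Mul(Mul(2, 17, Pow(-10, -1)), 78) = Mul(Mul(2, 17, Rational(-1, 10)), 78) = Mul(Rational(-17, 5), 78) = Rational(-1326, 5) ≈ -265.20)
Add(n, Mul(-1, Function('O')(H))) = Add(Rational(-1326, 5), Mul(-1, Rational(-1, 316))) = Add(Rational(-1326, 5), Rational(1, 316)) = Rational(-419011, 1580)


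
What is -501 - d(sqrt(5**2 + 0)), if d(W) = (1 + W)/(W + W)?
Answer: -2508/5 ≈ -501.60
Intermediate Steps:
d(W) = (1 + W)/(2*W) (d(W) = (1 + W)/((2*W)) = (1 + W)*(1/(2*W)) = (1 + W)/(2*W))
-501 - d(sqrt(5**2 + 0)) = -501 - (1 + sqrt(5**2 + 0))/(2*(sqrt(5**2 + 0))) = -501 - (1 + sqrt(25 + 0))/(2*(sqrt(25 + 0))) = -501 - (1 + sqrt(25))/(2*(sqrt(25))) = -501 - (1 + 5)/(2*5) = -501 - 6/(2*5) = -501 - 1*3/5 = -501 - 3/5 = -2508/5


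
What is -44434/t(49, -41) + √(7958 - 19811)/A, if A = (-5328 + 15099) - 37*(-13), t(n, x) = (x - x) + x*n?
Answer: 44434/2009 + 3*I*√1317/10252 ≈ 22.117 + 0.01062*I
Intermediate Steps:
t(n, x) = n*x (t(n, x) = 0 + n*x = n*x)
A = 10252 (A = 9771 + 481 = 10252)
-44434/t(49, -41) + √(7958 - 19811)/A = -44434/(49*(-41)) + √(7958 - 19811)/10252 = -44434/(-2009) + √(-11853)*(1/10252) = -44434*(-1/2009) + (3*I*√1317)*(1/10252) = 44434/2009 + 3*I*√1317/10252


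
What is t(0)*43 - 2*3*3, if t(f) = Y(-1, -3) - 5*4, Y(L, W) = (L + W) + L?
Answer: -1093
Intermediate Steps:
Y(L, W) = W + 2*L
t(f) = -25 (t(f) = (-3 + 2*(-1)) - 5*4 = (-3 - 2) - 20 = -5 - 20 = -25)
t(0)*43 - 2*3*3 = -25*43 - 2*3*3 = -1075 - 6*3 = -1075 - 18 = -1093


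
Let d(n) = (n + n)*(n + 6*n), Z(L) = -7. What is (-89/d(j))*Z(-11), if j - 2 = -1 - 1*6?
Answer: 89/50 ≈ 1.7800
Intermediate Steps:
j = -5 (j = 2 + (-1 - 1*6) = 2 + (-1 - 6) = 2 - 7 = -5)
d(n) = 14*n**2 (d(n) = (2*n)*(7*n) = 14*n**2)
(-89/d(j))*Z(-11) = -89/(14*(-5)**2)*(-7) = -89/(14*25)*(-7) = -89/350*(-7) = 89/50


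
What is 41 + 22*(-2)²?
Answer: 129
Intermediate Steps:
41 + 22*(-2)² = 41 + 22*4 = 41 + 88 = 129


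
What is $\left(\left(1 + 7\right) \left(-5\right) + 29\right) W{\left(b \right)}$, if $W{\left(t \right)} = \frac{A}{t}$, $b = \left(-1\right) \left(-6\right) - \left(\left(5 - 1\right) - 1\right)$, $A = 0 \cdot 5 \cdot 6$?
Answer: $0$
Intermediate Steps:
$A = 0$ ($A = 0 \cdot 6 = 0$)
$b = 3$ ($b = 6 - \left(4 - 1\right) = 6 - 3 = 3$)
$W{\left(t \right)} = 0$ ($W{\left(t \right)} = \frac{0}{t} = 0$)
$\left(\left(1 + 7\right) \left(-5\right) + 29\right) W{\left(b \right)} = \left(\left(1 + 7\right) \left(-5\right) + 29\right) 0 = \left(8 \left(-5\right) + 29\right) 0 = \left(-40 + 29\right) 0 = \left(-11\right) 0 = 0$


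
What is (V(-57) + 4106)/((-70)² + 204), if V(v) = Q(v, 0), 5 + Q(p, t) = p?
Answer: 1011/1276 ≈ 0.79232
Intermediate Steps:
Q(p, t) = -5 + p
V(v) = -5 + v
(V(-57) + 4106)/((-70)² + 204) = ((-5 - 57) + 4106)/((-70)² + 204) = (-62 + 4106)/(4900 + 204) = 4044/5104 = 4044*(1/5104) = 1011/1276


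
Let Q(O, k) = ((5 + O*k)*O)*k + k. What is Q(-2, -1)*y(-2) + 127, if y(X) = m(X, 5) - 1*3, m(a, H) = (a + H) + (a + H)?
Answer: 166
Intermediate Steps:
m(a, H) = 2*H + 2*a (m(a, H) = (H + a) + (H + a) = 2*H + 2*a)
Q(O, k) = k + O*k*(5 + O*k) (Q(O, k) = (O*(5 + O*k))*k + k = O*k*(5 + O*k) + k = k + O*k*(5 + O*k))
y(X) = 7 + 2*X (y(X) = (2*5 + 2*X) - 1*3 = (10 + 2*X) - 3 = 7 + 2*X)
Q(-2, -1)*y(-2) + 127 = (-(1 + 5*(-2) - 1*(-2)²))*(7 + 2*(-2)) + 127 = (-(1 - 10 - 1*4))*(7 - 4) + 127 = -(1 - 10 - 4)*3 + 127 = -1*(-13)*3 + 127 = 13*3 + 127 = 39 + 127 = 166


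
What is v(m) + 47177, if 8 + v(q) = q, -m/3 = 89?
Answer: 46902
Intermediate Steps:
m = -267 (m = -3*89 = -267)
v(q) = -8 + q
v(m) + 47177 = (-8 - 267) + 47177 = -275 + 47177 = 46902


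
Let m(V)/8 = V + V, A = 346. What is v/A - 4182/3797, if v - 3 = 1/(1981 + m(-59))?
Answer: -744346850/681185597 ≈ -1.0927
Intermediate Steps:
m(V) = 16*V (m(V) = 8*(V + V) = 8*(2*V) = 16*V)
v = 3112/1037 (v = 3 + 1/(1981 + 16*(-59)) = 3 + 1/(1981 - 944) = 3 + 1/1037 = 3112/1037 ≈ 3.0010)
v/A - 4182/3797 = (3112/1037)/346 - 4182/3797 = (3112/1037)*(1/346) - 4182*1/3797 = 1556/179401 - 4182/3797 = -744346850/681185597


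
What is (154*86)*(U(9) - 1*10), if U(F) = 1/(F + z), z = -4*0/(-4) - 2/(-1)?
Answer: -131236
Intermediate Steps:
z = 2 (z = 0*(-¼) - 2*(-1) = 0 + 2 = 2)
U(F) = 1/(2 + F) (U(F) = 1/(F + 2) = 1/(2 + F))
(154*86)*(U(9) - 1*10) = (154*86)*(1/(2 + 9) - 1*10) = 13244*(1/11 - 10) = 13244*(-109/11) = -131236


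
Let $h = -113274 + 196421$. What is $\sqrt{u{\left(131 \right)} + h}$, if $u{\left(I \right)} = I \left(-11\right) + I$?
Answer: $3 \sqrt{9093} \approx 286.07$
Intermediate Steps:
$u{\left(I \right)} = - 10 I$ ($u{\left(I \right)} = - 11 I + I = - 10 I$)
$h = 83147$
$\sqrt{u{\left(131 \right)} + h} = \sqrt{\left(-10\right) 131 + 83147} = \sqrt{-1310 + 83147} = \sqrt{81837} = 3 \sqrt{9093}$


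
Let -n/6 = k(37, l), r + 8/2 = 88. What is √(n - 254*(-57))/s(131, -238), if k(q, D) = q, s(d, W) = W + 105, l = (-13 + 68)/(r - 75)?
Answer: -36*√11/133 ≈ -0.89773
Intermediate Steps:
r = 84 (r = -4 + 88 = 84)
l = 55/9 (l = (-13 + 68)/(84 - 75) = 55/9 ≈ 6.1111)
s(d, W) = 105 + W
n = -222 (n = -6*37 = -222)
√(n - 254*(-57))/s(131, -238) = √(-222 - 254*(-57))/(105 - 238) = √(-222 + 14478)/(-133) = √14256*(-1/133) = (36*√11)*(-1/133) = -36*√11/133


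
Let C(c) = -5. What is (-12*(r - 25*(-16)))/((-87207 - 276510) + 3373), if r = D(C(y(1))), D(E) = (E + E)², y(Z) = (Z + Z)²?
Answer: 750/45043 ≈ 0.016651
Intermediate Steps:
y(Z) = 4*Z² (y(Z) = (2*Z)² = 4*Z²)
D(E) = 4*E² (D(E) = (2*E)² = 4*E²)
r = 100 (r = 4*(-5)² = 4*25 = 100)
(-12*(r - 25*(-16)))/((-87207 - 276510) + 3373) = (-12*(100 - 25*(-16)))/((-87207 - 276510) + 3373) = (-12*(100 + 400))/(-363717 + 3373) = -12*500/(-360344) = -6000*(-1/360344) = 750/45043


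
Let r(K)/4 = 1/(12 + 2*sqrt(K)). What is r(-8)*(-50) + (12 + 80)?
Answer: 862/11 + 50*I*sqrt(2)/11 ≈ 78.364 + 6.4282*I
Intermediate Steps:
r(K) = 4/(12 + 2*sqrt(K))
r(-8)*(-50) + (12 + 80) = (2/(6 + sqrt(-8)))*(-50) + (12 + 80) = (2/(6 + 2*I*sqrt(2)))*(-50) + 92 = -100/(6 + 2*I*sqrt(2)) + 92 = 92 - 100/(6 + 2*I*sqrt(2))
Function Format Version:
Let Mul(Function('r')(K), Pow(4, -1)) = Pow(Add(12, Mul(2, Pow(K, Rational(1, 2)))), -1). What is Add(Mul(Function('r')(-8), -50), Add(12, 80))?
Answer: Add(Rational(862, 11), Mul(Rational(50, 11), I, Pow(2, Rational(1, 2)))) ≈ Add(78.364, Mul(6.4282, I))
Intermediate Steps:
Function('r')(K) = Mul(4, Pow(Add(12, Mul(2, Pow(K, Rational(1, 2)))), -1))
Add(Mul(Function('r')(-8), -50), Add(12, 80)) = Add(Mul(Mul(2, Pow(Add(6, Pow(-8, Rational(1, 2))), -1)), -50), Add(12, 80)) = Add(Mul(Mul(2, Pow(Add(6, Mul(2, I, Pow(2, Rational(1, 2)))), -1)), -50), 92) = Add(Mul(-100, Pow(Add(6, Mul(2, I, Pow(2, Rational(1, 2)))), -1)), 92) = Add(92, Mul(-100, Pow(Add(6, Mul(2, I, Pow(2, Rational(1, 2)))), -1)))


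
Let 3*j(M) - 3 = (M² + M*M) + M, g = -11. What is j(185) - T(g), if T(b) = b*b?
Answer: 68275/3 ≈ 22758.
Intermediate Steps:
T(b) = b²
j(M) = 1 + M/3 + 2*M²/3 (j(M) = 1 + ((M² + M*M) + M)/3 = 1 + ((M² + M²) + M)/3 = 1 + (2*M² + M)/3 = 1 + (M + 2*M²)/3 = 1 + (M/3 + 2*M²/3) = 1 + M/3 + 2*M²/3)
j(185) - T(g) = (1 + (⅓)*185 + (⅔)*185²) - 1*(-11)² = (1 + 185/3 + (⅔)*34225) - 1*121 = (1 + 185/3 + 68450/3) - 121 = 68638/3 - 121 = 68275/3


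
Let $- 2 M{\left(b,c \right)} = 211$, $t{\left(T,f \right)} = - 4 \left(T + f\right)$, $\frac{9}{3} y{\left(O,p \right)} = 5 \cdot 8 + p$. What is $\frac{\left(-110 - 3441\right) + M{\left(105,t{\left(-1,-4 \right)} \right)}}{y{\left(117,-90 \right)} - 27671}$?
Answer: $\frac{21939}{166126} \approx 0.13206$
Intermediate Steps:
$y{\left(O,p \right)} = \frac{40}{3} + \frac{p}{3}$ ($y{\left(O,p \right)} = \frac{5 \cdot 8 + p}{3} = \frac{40 + p}{3} = \frac{40}{3} + \frac{p}{3}$)
$t{\left(T,f \right)} = - 4 T - 4 f$
$M{\left(b,c \right)} = - \frac{211}{2}$ ($M{\left(b,c \right)} = \left(- \frac{1}{2}\right) 211 = - \frac{211}{2}$)
$\frac{\left(-110 - 3441\right) + M{\left(105,t{\left(-1,-4 \right)} \right)}}{y{\left(117,-90 \right)} - 27671} = \frac{\left(-110 - 3441\right) - \frac{211}{2}}{\left(\frac{40}{3} + \frac{1}{3} \left(-90\right)\right) - 27671} = \frac{\left(-110 - 3441\right) - \frac{211}{2}}{\left(\frac{40}{3} - 30\right) - 27671} = \frac{-3551 - \frac{211}{2}}{- \frac{50}{3} - 27671} = - \frac{7313}{2 \left(- \frac{83063}{3}\right)} = \left(- \frac{7313}{2}\right) \left(- \frac{3}{83063}\right) = \frac{21939}{166126}$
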